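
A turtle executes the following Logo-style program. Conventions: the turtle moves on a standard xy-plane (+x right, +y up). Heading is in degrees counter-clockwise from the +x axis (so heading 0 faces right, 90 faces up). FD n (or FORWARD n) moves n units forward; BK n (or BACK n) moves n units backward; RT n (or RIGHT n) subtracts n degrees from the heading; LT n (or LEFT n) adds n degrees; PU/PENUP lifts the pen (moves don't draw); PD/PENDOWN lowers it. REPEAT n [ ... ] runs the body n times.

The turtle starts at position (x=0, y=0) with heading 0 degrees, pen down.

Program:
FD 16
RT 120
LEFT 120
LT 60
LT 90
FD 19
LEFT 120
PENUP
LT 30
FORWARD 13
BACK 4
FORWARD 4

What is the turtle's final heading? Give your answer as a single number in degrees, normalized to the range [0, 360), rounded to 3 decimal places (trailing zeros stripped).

Executing turtle program step by step:
Start: pos=(0,0), heading=0, pen down
FD 16: (0,0) -> (16,0) [heading=0, draw]
RT 120: heading 0 -> 240
LT 120: heading 240 -> 0
LT 60: heading 0 -> 60
LT 90: heading 60 -> 150
FD 19: (16,0) -> (-0.454,9.5) [heading=150, draw]
LT 120: heading 150 -> 270
PU: pen up
LT 30: heading 270 -> 300
FD 13: (-0.454,9.5) -> (6.046,-1.758) [heading=300, move]
BK 4: (6.046,-1.758) -> (4.046,1.706) [heading=300, move]
FD 4: (4.046,1.706) -> (6.046,-1.758) [heading=300, move]
Final: pos=(6.046,-1.758), heading=300, 2 segment(s) drawn

Answer: 300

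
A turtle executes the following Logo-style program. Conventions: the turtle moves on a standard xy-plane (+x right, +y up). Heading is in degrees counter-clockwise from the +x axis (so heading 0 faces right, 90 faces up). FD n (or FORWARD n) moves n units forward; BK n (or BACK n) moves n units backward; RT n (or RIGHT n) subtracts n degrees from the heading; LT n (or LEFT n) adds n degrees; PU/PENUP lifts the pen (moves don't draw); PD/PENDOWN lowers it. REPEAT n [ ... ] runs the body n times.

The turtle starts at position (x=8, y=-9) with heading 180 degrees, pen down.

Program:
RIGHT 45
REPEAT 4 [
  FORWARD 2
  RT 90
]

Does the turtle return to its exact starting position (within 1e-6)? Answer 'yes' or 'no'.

Executing turtle program step by step:
Start: pos=(8,-9), heading=180, pen down
RT 45: heading 180 -> 135
REPEAT 4 [
  -- iteration 1/4 --
  FD 2: (8,-9) -> (6.586,-7.586) [heading=135, draw]
  RT 90: heading 135 -> 45
  -- iteration 2/4 --
  FD 2: (6.586,-7.586) -> (8,-6.172) [heading=45, draw]
  RT 90: heading 45 -> 315
  -- iteration 3/4 --
  FD 2: (8,-6.172) -> (9.414,-7.586) [heading=315, draw]
  RT 90: heading 315 -> 225
  -- iteration 4/4 --
  FD 2: (9.414,-7.586) -> (8,-9) [heading=225, draw]
  RT 90: heading 225 -> 135
]
Final: pos=(8,-9), heading=135, 4 segment(s) drawn

Start position: (8, -9)
Final position: (8, -9)
Distance = 0; < 1e-6 -> CLOSED

Answer: yes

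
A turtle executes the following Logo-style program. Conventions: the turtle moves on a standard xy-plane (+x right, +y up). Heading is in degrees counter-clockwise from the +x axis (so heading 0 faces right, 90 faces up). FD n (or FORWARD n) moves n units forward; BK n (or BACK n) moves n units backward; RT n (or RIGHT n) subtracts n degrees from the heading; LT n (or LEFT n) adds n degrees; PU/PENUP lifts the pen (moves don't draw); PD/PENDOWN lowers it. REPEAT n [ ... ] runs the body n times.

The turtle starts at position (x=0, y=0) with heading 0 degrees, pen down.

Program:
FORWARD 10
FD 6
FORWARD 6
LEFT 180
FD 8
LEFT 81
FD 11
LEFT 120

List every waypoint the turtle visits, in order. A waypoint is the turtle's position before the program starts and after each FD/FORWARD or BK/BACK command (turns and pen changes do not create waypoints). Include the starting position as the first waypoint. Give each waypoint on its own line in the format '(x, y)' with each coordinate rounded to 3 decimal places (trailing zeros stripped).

Executing turtle program step by step:
Start: pos=(0,0), heading=0, pen down
FD 10: (0,0) -> (10,0) [heading=0, draw]
FD 6: (10,0) -> (16,0) [heading=0, draw]
FD 6: (16,0) -> (22,0) [heading=0, draw]
LT 180: heading 0 -> 180
FD 8: (22,0) -> (14,0) [heading=180, draw]
LT 81: heading 180 -> 261
FD 11: (14,0) -> (12.279,-10.865) [heading=261, draw]
LT 120: heading 261 -> 21
Final: pos=(12.279,-10.865), heading=21, 5 segment(s) drawn
Waypoints (6 total):
(0, 0)
(10, 0)
(16, 0)
(22, 0)
(14, 0)
(12.279, -10.865)

Answer: (0, 0)
(10, 0)
(16, 0)
(22, 0)
(14, 0)
(12.279, -10.865)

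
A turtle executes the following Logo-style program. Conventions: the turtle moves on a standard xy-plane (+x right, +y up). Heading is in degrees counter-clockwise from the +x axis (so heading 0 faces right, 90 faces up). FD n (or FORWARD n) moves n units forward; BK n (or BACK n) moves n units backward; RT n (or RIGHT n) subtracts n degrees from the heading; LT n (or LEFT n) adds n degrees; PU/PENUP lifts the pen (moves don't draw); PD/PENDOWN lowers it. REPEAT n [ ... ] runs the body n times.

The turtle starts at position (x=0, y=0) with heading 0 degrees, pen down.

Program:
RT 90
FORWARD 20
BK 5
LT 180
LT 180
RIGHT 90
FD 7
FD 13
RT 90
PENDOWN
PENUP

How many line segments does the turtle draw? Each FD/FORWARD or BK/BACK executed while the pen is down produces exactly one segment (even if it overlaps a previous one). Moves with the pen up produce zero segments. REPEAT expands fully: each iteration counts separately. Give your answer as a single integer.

Executing turtle program step by step:
Start: pos=(0,0), heading=0, pen down
RT 90: heading 0 -> 270
FD 20: (0,0) -> (0,-20) [heading=270, draw]
BK 5: (0,-20) -> (0,-15) [heading=270, draw]
LT 180: heading 270 -> 90
LT 180: heading 90 -> 270
RT 90: heading 270 -> 180
FD 7: (0,-15) -> (-7,-15) [heading=180, draw]
FD 13: (-7,-15) -> (-20,-15) [heading=180, draw]
RT 90: heading 180 -> 90
PD: pen down
PU: pen up
Final: pos=(-20,-15), heading=90, 4 segment(s) drawn
Segments drawn: 4

Answer: 4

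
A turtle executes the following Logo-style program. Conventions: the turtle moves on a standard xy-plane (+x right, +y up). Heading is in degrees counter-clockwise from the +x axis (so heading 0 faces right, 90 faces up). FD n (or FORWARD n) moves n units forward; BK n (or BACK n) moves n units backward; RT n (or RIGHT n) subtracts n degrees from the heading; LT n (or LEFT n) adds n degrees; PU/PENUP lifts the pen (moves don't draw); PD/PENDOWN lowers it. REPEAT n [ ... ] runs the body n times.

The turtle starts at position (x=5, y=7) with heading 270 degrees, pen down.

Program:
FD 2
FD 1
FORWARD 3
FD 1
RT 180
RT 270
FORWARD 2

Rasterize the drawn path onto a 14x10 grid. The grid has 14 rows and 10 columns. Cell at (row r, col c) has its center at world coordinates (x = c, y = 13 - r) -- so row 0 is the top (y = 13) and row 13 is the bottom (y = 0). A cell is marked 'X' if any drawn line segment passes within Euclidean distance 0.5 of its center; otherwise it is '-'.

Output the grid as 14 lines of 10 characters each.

Answer: ----------
----------
----------
----------
----------
----------
-----X----
-----X----
-----X----
-----X----
-----X----
-----X----
-----X----
---XXX----

Derivation:
Segment 0: (5,7) -> (5,5)
Segment 1: (5,5) -> (5,4)
Segment 2: (5,4) -> (5,1)
Segment 3: (5,1) -> (5,0)
Segment 4: (5,0) -> (3,-0)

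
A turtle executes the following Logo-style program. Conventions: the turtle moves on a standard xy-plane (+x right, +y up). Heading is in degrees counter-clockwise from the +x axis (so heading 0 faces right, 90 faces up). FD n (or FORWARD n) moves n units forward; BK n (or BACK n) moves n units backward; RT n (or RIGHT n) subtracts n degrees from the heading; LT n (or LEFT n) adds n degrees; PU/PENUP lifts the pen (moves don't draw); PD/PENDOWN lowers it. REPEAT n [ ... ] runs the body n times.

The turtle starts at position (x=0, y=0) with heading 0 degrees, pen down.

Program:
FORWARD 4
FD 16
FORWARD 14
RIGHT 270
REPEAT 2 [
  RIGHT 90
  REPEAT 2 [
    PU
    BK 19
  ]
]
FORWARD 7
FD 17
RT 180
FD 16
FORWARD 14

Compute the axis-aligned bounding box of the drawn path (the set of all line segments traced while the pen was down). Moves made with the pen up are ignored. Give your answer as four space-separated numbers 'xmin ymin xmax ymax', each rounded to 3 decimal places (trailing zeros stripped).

Executing turtle program step by step:
Start: pos=(0,0), heading=0, pen down
FD 4: (0,0) -> (4,0) [heading=0, draw]
FD 16: (4,0) -> (20,0) [heading=0, draw]
FD 14: (20,0) -> (34,0) [heading=0, draw]
RT 270: heading 0 -> 90
REPEAT 2 [
  -- iteration 1/2 --
  RT 90: heading 90 -> 0
  REPEAT 2 [
    -- iteration 1/2 --
    PU: pen up
    BK 19: (34,0) -> (15,0) [heading=0, move]
    -- iteration 2/2 --
    PU: pen up
    BK 19: (15,0) -> (-4,0) [heading=0, move]
  ]
  -- iteration 2/2 --
  RT 90: heading 0 -> 270
  REPEAT 2 [
    -- iteration 1/2 --
    PU: pen up
    BK 19: (-4,0) -> (-4,19) [heading=270, move]
    -- iteration 2/2 --
    PU: pen up
    BK 19: (-4,19) -> (-4,38) [heading=270, move]
  ]
]
FD 7: (-4,38) -> (-4,31) [heading=270, move]
FD 17: (-4,31) -> (-4,14) [heading=270, move]
RT 180: heading 270 -> 90
FD 16: (-4,14) -> (-4,30) [heading=90, move]
FD 14: (-4,30) -> (-4,44) [heading=90, move]
Final: pos=(-4,44), heading=90, 3 segment(s) drawn

Segment endpoints: x in {0, 4, 20, 34}, y in {0}
xmin=0, ymin=0, xmax=34, ymax=0

Answer: 0 0 34 0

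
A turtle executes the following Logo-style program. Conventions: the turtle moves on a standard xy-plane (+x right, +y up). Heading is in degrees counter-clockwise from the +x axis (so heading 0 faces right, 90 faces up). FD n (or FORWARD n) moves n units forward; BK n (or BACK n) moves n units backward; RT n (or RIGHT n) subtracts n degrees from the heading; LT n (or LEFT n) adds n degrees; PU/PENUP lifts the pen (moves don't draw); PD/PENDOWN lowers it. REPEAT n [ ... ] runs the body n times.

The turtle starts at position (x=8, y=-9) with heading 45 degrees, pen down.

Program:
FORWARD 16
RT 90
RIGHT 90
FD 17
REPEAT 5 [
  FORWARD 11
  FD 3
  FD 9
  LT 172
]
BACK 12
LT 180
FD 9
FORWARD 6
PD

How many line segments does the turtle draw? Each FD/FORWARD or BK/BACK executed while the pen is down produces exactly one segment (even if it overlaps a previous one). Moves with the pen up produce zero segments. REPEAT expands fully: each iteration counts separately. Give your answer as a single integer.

Executing turtle program step by step:
Start: pos=(8,-9), heading=45, pen down
FD 16: (8,-9) -> (19.314,2.314) [heading=45, draw]
RT 90: heading 45 -> 315
RT 90: heading 315 -> 225
FD 17: (19.314,2.314) -> (7.293,-9.707) [heading=225, draw]
REPEAT 5 [
  -- iteration 1/5 --
  FD 11: (7.293,-9.707) -> (-0.485,-17.485) [heading=225, draw]
  FD 3: (-0.485,-17.485) -> (-2.607,-19.607) [heading=225, draw]
  FD 9: (-2.607,-19.607) -> (-8.971,-25.971) [heading=225, draw]
  LT 172: heading 225 -> 37
  -- iteration 2/5 --
  FD 11: (-8.971,-25.971) -> (-0.186,-19.351) [heading=37, draw]
  FD 3: (-0.186,-19.351) -> (2.21,-17.545) [heading=37, draw]
  FD 9: (2.21,-17.545) -> (9.398,-12.129) [heading=37, draw]
  LT 172: heading 37 -> 209
  -- iteration 3/5 --
  FD 11: (9.398,-12.129) -> (-0.223,-17.462) [heading=209, draw]
  FD 3: (-0.223,-17.462) -> (-2.847,-18.916) [heading=209, draw]
  FD 9: (-2.847,-18.916) -> (-10.718,-23.279) [heading=209, draw]
  LT 172: heading 209 -> 21
  -- iteration 4/5 --
  FD 11: (-10.718,-23.279) -> (-0.449,-19.337) [heading=21, draw]
  FD 3: (-0.449,-19.337) -> (2.352,-18.262) [heading=21, draw]
  FD 9: (2.352,-18.262) -> (10.754,-15.037) [heading=21, draw]
  LT 172: heading 21 -> 193
  -- iteration 5/5 --
  FD 11: (10.754,-15.037) -> (0.036,-17.511) [heading=193, draw]
  FD 3: (0.036,-17.511) -> (-2.887,-18.186) [heading=193, draw]
  FD 9: (-2.887,-18.186) -> (-11.656,-20.211) [heading=193, draw]
  LT 172: heading 193 -> 5
]
BK 12: (-11.656,-20.211) -> (-23.611,-21.257) [heading=5, draw]
LT 180: heading 5 -> 185
FD 9: (-23.611,-21.257) -> (-32.576,-22.041) [heading=185, draw]
FD 6: (-32.576,-22.041) -> (-38.554,-22.564) [heading=185, draw]
PD: pen down
Final: pos=(-38.554,-22.564), heading=185, 20 segment(s) drawn
Segments drawn: 20

Answer: 20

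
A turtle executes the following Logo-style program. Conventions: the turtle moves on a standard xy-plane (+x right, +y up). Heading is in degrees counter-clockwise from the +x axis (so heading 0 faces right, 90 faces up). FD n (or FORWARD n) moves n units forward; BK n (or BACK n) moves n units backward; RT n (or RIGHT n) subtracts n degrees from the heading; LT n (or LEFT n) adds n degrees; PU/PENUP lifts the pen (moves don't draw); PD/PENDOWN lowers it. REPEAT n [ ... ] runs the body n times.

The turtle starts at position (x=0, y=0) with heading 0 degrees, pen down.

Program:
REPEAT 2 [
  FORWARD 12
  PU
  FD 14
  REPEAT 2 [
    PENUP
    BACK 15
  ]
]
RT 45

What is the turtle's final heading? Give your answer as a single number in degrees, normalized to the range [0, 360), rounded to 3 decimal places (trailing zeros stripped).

Answer: 315

Derivation:
Executing turtle program step by step:
Start: pos=(0,0), heading=0, pen down
REPEAT 2 [
  -- iteration 1/2 --
  FD 12: (0,0) -> (12,0) [heading=0, draw]
  PU: pen up
  FD 14: (12,0) -> (26,0) [heading=0, move]
  REPEAT 2 [
    -- iteration 1/2 --
    PU: pen up
    BK 15: (26,0) -> (11,0) [heading=0, move]
    -- iteration 2/2 --
    PU: pen up
    BK 15: (11,0) -> (-4,0) [heading=0, move]
  ]
  -- iteration 2/2 --
  FD 12: (-4,0) -> (8,0) [heading=0, move]
  PU: pen up
  FD 14: (8,0) -> (22,0) [heading=0, move]
  REPEAT 2 [
    -- iteration 1/2 --
    PU: pen up
    BK 15: (22,0) -> (7,0) [heading=0, move]
    -- iteration 2/2 --
    PU: pen up
    BK 15: (7,0) -> (-8,0) [heading=0, move]
  ]
]
RT 45: heading 0 -> 315
Final: pos=(-8,0), heading=315, 1 segment(s) drawn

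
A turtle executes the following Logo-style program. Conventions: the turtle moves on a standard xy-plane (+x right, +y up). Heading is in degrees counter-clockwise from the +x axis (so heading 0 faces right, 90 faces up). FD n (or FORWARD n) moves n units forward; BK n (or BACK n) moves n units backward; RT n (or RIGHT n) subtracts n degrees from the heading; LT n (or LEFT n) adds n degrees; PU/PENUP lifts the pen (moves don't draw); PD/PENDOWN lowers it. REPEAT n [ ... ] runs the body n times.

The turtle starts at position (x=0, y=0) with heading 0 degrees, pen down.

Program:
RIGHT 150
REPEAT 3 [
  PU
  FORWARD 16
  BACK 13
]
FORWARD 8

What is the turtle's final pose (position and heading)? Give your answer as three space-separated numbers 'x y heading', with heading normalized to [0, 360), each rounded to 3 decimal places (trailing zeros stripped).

Answer: -14.722 -8.5 210

Derivation:
Executing turtle program step by step:
Start: pos=(0,0), heading=0, pen down
RT 150: heading 0 -> 210
REPEAT 3 [
  -- iteration 1/3 --
  PU: pen up
  FD 16: (0,0) -> (-13.856,-8) [heading=210, move]
  BK 13: (-13.856,-8) -> (-2.598,-1.5) [heading=210, move]
  -- iteration 2/3 --
  PU: pen up
  FD 16: (-2.598,-1.5) -> (-16.454,-9.5) [heading=210, move]
  BK 13: (-16.454,-9.5) -> (-5.196,-3) [heading=210, move]
  -- iteration 3/3 --
  PU: pen up
  FD 16: (-5.196,-3) -> (-19.053,-11) [heading=210, move]
  BK 13: (-19.053,-11) -> (-7.794,-4.5) [heading=210, move]
]
FD 8: (-7.794,-4.5) -> (-14.722,-8.5) [heading=210, move]
Final: pos=(-14.722,-8.5), heading=210, 0 segment(s) drawn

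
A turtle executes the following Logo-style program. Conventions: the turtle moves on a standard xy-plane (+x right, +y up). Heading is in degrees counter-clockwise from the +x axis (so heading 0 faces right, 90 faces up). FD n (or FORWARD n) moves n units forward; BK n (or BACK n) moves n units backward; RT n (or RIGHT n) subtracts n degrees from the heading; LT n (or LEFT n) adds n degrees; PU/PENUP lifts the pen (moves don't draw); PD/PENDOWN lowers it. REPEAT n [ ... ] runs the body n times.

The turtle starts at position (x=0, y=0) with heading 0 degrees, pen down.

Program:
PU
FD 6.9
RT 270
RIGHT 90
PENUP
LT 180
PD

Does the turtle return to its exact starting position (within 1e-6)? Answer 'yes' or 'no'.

Executing turtle program step by step:
Start: pos=(0,0), heading=0, pen down
PU: pen up
FD 6.9: (0,0) -> (6.9,0) [heading=0, move]
RT 270: heading 0 -> 90
RT 90: heading 90 -> 0
PU: pen up
LT 180: heading 0 -> 180
PD: pen down
Final: pos=(6.9,0), heading=180, 0 segment(s) drawn

Start position: (0, 0)
Final position: (6.9, 0)
Distance = 6.9; >= 1e-6 -> NOT closed

Answer: no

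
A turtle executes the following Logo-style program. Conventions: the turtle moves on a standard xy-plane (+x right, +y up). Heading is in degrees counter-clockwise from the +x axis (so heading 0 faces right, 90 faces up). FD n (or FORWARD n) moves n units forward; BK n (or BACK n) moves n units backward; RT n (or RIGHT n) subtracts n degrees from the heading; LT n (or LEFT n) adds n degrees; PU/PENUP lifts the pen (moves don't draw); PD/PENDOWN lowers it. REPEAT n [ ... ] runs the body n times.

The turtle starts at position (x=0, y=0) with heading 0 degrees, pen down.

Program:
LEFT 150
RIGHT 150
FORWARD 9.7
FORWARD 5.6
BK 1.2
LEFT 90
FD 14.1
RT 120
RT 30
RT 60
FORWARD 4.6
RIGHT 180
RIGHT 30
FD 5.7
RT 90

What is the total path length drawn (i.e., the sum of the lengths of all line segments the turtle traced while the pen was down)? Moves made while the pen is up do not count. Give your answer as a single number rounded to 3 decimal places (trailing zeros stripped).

Executing turtle program step by step:
Start: pos=(0,0), heading=0, pen down
LT 150: heading 0 -> 150
RT 150: heading 150 -> 0
FD 9.7: (0,0) -> (9.7,0) [heading=0, draw]
FD 5.6: (9.7,0) -> (15.3,0) [heading=0, draw]
BK 1.2: (15.3,0) -> (14.1,0) [heading=0, draw]
LT 90: heading 0 -> 90
FD 14.1: (14.1,0) -> (14.1,14.1) [heading=90, draw]
RT 120: heading 90 -> 330
RT 30: heading 330 -> 300
RT 60: heading 300 -> 240
FD 4.6: (14.1,14.1) -> (11.8,10.116) [heading=240, draw]
RT 180: heading 240 -> 60
RT 30: heading 60 -> 30
FD 5.7: (11.8,10.116) -> (16.736,12.966) [heading=30, draw]
RT 90: heading 30 -> 300
Final: pos=(16.736,12.966), heading=300, 6 segment(s) drawn

Segment lengths:
  seg 1: (0,0) -> (9.7,0), length = 9.7
  seg 2: (9.7,0) -> (15.3,0), length = 5.6
  seg 3: (15.3,0) -> (14.1,0), length = 1.2
  seg 4: (14.1,0) -> (14.1,14.1), length = 14.1
  seg 5: (14.1,14.1) -> (11.8,10.116), length = 4.6
  seg 6: (11.8,10.116) -> (16.736,12.966), length = 5.7
Total = 40.9

Answer: 40.9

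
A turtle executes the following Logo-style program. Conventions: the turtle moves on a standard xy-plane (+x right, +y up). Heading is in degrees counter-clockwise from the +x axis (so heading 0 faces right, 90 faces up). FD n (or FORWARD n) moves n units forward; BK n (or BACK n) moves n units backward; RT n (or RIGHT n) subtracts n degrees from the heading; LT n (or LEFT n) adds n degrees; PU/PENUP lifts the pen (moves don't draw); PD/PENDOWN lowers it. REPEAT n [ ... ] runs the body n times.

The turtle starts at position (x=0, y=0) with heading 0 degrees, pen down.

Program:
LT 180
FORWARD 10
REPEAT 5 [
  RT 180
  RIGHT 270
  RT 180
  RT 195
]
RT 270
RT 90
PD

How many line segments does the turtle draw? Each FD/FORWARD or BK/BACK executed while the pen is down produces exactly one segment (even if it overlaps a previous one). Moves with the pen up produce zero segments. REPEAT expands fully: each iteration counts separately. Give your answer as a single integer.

Executing turtle program step by step:
Start: pos=(0,0), heading=0, pen down
LT 180: heading 0 -> 180
FD 10: (0,0) -> (-10,0) [heading=180, draw]
REPEAT 5 [
  -- iteration 1/5 --
  RT 180: heading 180 -> 0
  RT 270: heading 0 -> 90
  RT 180: heading 90 -> 270
  RT 195: heading 270 -> 75
  -- iteration 2/5 --
  RT 180: heading 75 -> 255
  RT 270: heading 255 -> 345
  RT 180: heading 345 -> 165
  RT 195: heading 165 -> 330
  -- iteration 3/5 --
  RT 180: heading 330 -> 150
  RT 270: heading 150 -> 240
  RT 180: heading 240 -> 60
  RT 195: heading 60 -> 225
  -- iteration 4/5 --
  RT 180: heading 225 -> 45
  RT 270: heading 45 -> 135
  RT 180: heading 135 -> 315
  RT 195: heading 315 -> 120
  -- iteration 5/5 --
  RT 180: heading 120 -> 300
  RT 270: heading 300 -> 30
  RT 180: heading 30 -> 210
  RT 195: heading 210 -> 15
]
RT 270: heading 15 -> 105
RT 90: heading 105 -> 15
PD: pen down
Final: pos=(-10,0), heading=15, 1 segment(s) drawn
Segments drawn: 1

Answer: 1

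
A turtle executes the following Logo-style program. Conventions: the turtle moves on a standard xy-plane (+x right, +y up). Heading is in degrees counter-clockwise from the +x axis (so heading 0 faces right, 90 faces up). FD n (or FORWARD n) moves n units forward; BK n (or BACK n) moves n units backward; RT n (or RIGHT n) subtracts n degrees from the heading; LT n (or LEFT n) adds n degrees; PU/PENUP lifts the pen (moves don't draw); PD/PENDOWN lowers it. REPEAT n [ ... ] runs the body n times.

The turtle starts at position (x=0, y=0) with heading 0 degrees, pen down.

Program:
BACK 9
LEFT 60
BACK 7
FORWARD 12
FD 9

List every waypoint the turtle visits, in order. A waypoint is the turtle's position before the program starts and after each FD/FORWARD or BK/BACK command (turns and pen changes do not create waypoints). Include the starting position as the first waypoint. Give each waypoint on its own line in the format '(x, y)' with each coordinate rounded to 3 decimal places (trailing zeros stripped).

Executing turtle program step by step:
Start: pos=(0,0), heading=0, pen down
BK 9: (0,0) -> (-9,0) [heading=0, draw]
LT 60: heading 0 -> 60
BK 7: (-9,0) -> (-12.5,-6.062) [heading=60, draw]
FD 12: (-12.5,-6.062) -> (-6.5,4.33) [heading=60, draw]
FD 9: (-6.5,4.33) -> (-2,12.124) [heading=60, draw]
Final: pos=(-2,12.124), heading=60, 4 segment(s) drawn
Waypoints (5 total):
(0, 0)
(-9, 0)
(-12.5, -6.062)
(-6.5, 4.33)
(-2, 12.124)

Answer: (0, 0)
(-9, 0)
(-12.5, -6.062)
(-6.5, 4.33)
(-2, 12.124)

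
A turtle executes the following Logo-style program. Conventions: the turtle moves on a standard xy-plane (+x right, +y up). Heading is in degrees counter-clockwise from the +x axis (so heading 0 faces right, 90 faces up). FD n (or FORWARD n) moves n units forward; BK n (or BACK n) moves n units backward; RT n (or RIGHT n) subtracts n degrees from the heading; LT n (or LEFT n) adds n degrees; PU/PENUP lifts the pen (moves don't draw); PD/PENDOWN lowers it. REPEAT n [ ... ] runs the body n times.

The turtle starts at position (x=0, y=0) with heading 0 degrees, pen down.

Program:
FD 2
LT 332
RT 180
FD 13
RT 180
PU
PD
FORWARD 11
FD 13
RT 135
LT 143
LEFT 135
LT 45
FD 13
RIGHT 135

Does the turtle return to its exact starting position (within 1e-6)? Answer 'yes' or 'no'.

Executing turtle program step by step:
Start: pos=(0,0), heading=0, pen down
FD 2: (0,0) -> (2,0) [heading=0, draw]
LT 332: heading 0 -> 332
RT 180: heading 332 -> 152
FD 13: (2,0) -> (-9.478,6.103) [heading=152, draw]
RT 180: heading 152 -> 332
PU: pen up
PD: pen down
FD 11: (-9.478,6.103) -> (0.234,0.939) [heading=332, draw]
FD 13: (0.234,0.939) -> (11.712,-5.164) [heading=332, draw]
RT 135: heading 332 -> 197
LT 143: heading 197 -> 340
LT 135: heading 340 -> 115
LT 45: heading 115 -> 160
FD 13: (11.712,-5.164) -> (-0.504,-0.718) [heading=160, draw]
RT 135: heading 160 -> 25
Final: pos=(-0.504,-0.718), heading=25, 5 segment(s) drawn

Start position: (0, 0)
Final position: (-0.504, -0.718)
Distance = 0.877; >= 1e-6 -> NOT closed

Answer: no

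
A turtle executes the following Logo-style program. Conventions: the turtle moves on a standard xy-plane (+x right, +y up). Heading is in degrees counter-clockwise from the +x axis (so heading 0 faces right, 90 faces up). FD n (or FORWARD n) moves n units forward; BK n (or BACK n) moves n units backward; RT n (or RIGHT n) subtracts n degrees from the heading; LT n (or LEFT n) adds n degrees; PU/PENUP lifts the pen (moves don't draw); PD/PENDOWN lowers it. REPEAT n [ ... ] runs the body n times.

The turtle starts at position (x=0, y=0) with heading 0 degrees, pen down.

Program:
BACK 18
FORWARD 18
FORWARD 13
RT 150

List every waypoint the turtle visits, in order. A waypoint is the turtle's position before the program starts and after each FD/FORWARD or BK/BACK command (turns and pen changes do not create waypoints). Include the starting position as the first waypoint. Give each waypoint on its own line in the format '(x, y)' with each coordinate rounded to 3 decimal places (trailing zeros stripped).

Executing turtle program step by step:
Start: pos=(0,0), heading=0, pen down
BK 18: (0,0) -> (-18,0) [heading=0, draw]
FD 18: (-18,0) -> (0,0) [heading=0, draw]
FD 13: (0,0) -> (13,0) [heading=0, draw]
RT 150: heading 0 -> 210
Final: pos=(13,0), heading=210, 3 segment(s) drawn
Waypoints (4 total):
(0, 0)
(-18, 0)
(0, 0)
(13, 0)

Answer: (0, 0)
(-18, 0)
(0, 0)
(13, 0)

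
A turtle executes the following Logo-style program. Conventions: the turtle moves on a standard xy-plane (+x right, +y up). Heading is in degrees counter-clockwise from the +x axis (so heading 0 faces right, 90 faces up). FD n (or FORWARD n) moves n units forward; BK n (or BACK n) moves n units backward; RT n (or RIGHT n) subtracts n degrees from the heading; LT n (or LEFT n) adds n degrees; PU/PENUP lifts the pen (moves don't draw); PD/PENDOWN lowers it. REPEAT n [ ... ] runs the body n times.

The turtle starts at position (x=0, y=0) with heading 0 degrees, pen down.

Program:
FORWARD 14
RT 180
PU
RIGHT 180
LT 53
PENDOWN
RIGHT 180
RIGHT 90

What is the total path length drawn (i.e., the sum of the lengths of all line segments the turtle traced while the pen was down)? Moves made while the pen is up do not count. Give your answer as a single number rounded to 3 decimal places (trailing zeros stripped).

Executing turtle program step by step:
Start: pos=(0,0), heading=0, pen down
FD 14: (0,0) -> (14,0) [heading=0, draw]
RT 180: heading 0 -> 180
PU: pen up
RT 180: heading 180 -> 0
LT 53: heading 0 -> 53
PD: pen down
RT 180: heading 53 -> 233
RT 90: heading 233 -> 143
Final: pos=(14,0), heading=143, 1 segment(s) drawn

Segment lengths:
  seg 1: (0,0) -> (14,0), length = 14
Total = 14

Answer: 14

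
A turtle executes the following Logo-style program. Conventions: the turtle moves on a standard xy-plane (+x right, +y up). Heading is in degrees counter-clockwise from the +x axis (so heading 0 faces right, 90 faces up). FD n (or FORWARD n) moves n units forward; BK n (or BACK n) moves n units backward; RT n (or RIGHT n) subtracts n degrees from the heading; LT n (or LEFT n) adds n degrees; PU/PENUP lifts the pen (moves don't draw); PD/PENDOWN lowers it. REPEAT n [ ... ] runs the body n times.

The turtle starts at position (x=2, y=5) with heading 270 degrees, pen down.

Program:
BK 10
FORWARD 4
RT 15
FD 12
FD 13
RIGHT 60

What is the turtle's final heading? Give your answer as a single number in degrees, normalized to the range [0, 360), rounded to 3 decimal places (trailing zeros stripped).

Answer: 195

Derivation:
Executing turtle program step by step:
Start: pos=(2,5), heading=270, pen down
BK 10: (2,5) -> (2,15) [heading=270, draw]
FD 4: (2,15) -> (2,11) [heading=270, draw]
RT 15: heading 270 -> 255
FD 12: (2,11) -> (-1.106,-0.591) [heading=255, draw]
FD 13: (-1.106,-0.591) -> (-4.47,-13.148) [heading=255, draw]
RT 60: heading 255 -> 195
Final: pos=(-4.47,-13.148), heading=195, 4 segment(s) drawn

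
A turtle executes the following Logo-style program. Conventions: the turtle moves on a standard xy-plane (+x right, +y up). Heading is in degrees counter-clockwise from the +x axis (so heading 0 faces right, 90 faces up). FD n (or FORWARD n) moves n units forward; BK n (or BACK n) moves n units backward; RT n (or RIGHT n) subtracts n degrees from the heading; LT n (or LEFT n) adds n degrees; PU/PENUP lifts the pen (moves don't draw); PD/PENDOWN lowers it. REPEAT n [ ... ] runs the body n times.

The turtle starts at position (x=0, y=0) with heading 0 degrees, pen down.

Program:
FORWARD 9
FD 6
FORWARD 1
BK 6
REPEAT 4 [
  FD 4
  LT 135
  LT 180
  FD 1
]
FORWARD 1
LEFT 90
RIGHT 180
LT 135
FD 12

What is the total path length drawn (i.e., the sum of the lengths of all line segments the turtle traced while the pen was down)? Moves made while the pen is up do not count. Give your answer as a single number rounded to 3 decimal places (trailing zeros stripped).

Executing turtle program step by step:
Start: pos=(0,0), heading=0, pen down
FD 9: (0,0) -> (9,0) [heading=0, draw]
FD 6: (9,0) -> (15,0) [heading=0, draw]
FD 1: (15,0) -> (16,0) [heading=0, draw]
BK 6: (16,0) -> (10,0) [heading=0, draw]
REPEAT 4 [
  -- iteration 1/4 --
  FD 4: (10,0) -> (14,0) [heading=0, draw]
  LT 135: heading 0 -> 135
  LT 180: heading 135 -> 315
  FD 1: (14,0) -> (14.707,-0.707) [heading=315, draw]
  -- iteration 2/4 --
  FD 4: (14.707,-0.707) -> (17.536,-3.536) [heading=315, draw]
  LT 135: heading 315 -> 90
  LT 180: heading 90 -> 270
  FD 1: (17.536,-3.536) -> (17.536,-4.536) [heading=270, draw]
  -- iteration 3/4 --
  FD 4: (17.536,-4.536) -> (17.536,-8.536) [heading=270, draw]
  LT 135: heading 270 -> 45
  LT 180: heading 45 -> 225
  FD 1: (17.536,-8.536) -> (16.828,-9.243) [heading=225, draw]
  -- iteration 4/4 --
  FD 4: (16.828,-9.243) -> (14,-12.071) [heading=225, draw]
  LT 135: heading 225 -> 0
  LT 180: heading 0 -> 180
  FD 1: (14,-12.071) -> (13,-12.071) [heading=180, draw]
]
FD 1: (13,-12.071) -> (12,-12.071) [heading=180, draw]
LT 90: heading 180 -> 270
RT 180: heading 270 -> 90
LT 135: heading 90 -> 225
FD 12: (12,-12.071) -> (3.515,-20.556) [heading=225, draw]
Final: pos=(3.515,-20.556), heading=225, 14 segment(s) drawn

Segment lengths:
  seg 1: (0,0) -> (9,0), length = 9
  seg 2: (9,0) -> (15,0), length = 6
  seg 3: (15,0) -> (16,0), length = 1
  seg 4: (16,0) -> (10,0), length = 6
  seg 5: (10,0) -> (14,0), length = 4
  seg 6: (14,0) -> (14.707,-0.707), length = 1
  seg 7: (14.707,-0.707) -> (17.536,-3.536), length = 4
  seg 8: (17.536,-3.536) -> (17.536,-4.536), length = 1
  seg 9: (17.536,-4.536) -> (17.536,-8.536), length = 4
  seg 10: (17.536,-8.536) -> (16.828,-9.243), length = 1
  seg 11: (16.828,-9.243) -> (14,-12.071), length = 4
  seg 12: (14,-12.071) -> (13,-12.071), length = 1
  seg 13: (13,-12.071) -> (12,-12.071), length = 1
  seg 14: (12,-12.071) -> (3.515,-20.556), length = 12
Total = 55

Answer: 55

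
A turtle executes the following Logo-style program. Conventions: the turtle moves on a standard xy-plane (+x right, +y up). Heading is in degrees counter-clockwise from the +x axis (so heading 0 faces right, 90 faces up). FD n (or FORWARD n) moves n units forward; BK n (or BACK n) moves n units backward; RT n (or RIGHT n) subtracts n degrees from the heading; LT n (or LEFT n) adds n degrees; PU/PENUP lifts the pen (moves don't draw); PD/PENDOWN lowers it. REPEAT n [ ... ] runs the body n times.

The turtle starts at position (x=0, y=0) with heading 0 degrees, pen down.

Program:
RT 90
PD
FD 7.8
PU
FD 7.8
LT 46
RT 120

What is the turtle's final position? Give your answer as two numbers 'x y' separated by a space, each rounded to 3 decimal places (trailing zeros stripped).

Executing turtle program step by step:
Start: pos=(0,0), heading=0, pen down
RT 90: heading 0 -> 270
PD: pen down
FD 7.8: (0,0) -> (0,-7.8) [heading=270, draw]
PU: pen up
FD 7.8: (0,-7.8) -> (0,-15.6) [heading=270, move]
LT 46: heading 270 -> 316
RT 120: heading 316 -> 196
Final: pos=(0,-15.6), heading=196, 1 segment(s) drawn

Answer: 0 -15.6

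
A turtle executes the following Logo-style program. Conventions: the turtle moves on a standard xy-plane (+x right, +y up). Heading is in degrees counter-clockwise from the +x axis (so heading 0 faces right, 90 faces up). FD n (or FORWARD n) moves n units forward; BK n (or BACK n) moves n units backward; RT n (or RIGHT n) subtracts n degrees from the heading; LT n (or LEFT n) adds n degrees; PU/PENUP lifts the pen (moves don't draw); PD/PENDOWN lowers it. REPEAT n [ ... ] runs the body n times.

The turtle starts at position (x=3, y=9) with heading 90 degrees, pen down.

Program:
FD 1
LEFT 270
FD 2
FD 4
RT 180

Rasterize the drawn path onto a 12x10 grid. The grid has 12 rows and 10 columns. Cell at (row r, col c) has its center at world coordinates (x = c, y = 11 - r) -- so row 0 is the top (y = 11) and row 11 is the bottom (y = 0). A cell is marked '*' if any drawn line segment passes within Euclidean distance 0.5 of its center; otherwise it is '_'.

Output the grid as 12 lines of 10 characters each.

Answer: __________
___*******
___*______
__________
__________
__________
__________
__________
__________
__________
__________
__________

Derivation:
Segment 0: (3,9) -> (3,10)
Segment 1: (3,10) -> (5,10)
Segment 2: (5,10) -> (9,10)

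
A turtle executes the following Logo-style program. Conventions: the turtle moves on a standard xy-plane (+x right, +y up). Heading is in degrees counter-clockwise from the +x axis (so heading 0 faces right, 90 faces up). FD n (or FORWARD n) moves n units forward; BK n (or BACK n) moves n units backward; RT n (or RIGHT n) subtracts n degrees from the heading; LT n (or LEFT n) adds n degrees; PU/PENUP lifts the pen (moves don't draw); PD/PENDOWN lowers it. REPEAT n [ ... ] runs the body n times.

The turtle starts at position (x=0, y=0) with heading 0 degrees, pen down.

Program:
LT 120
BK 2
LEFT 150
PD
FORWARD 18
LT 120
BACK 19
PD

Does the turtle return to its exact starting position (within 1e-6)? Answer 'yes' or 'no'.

Answer: no

Derivation:
Executing turtle program step by step:
Start: pos=(0,0), heading=0, pen down
LT 120: heading 0 -> 120
BK 2: (0,0) -> (1,-1.732) [heading=120, draw]
LT 150: heading 120 -> 270
PD: pen down
FD 18: (1,-1.732) -> (1,-19.732) [heading=270, draw]
LT 120: heading 270 -> 30
BK 19: (1,-19.732) -> (-15.454,-29.232) [heading=30, draw]
PD: pen down
Final: pos=(-15.454,-29.232), heading=30, 3 segment(s) drawn

Start position: (0, 0)
Final position: (-15.454, -29.232)
Distance = 33.066; >= 1e-6 -> NOT closed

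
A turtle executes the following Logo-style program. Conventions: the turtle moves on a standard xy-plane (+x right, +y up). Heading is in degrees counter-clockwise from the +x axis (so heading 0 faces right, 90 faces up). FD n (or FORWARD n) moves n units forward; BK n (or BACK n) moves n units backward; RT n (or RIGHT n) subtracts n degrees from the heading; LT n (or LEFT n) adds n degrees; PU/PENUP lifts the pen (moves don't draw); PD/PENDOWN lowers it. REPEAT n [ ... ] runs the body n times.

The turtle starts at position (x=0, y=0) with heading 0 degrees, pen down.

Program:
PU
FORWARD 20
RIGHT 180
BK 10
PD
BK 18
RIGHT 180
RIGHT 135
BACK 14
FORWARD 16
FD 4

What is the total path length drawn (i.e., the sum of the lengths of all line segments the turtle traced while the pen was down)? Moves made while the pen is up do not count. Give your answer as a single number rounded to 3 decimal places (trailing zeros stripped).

Answer: 52

Derivation:
Executing turtle program step by step:
Start: pos=(0,0), heading=0, pen down
PU: pen up
FD 20: (0,0) -> (20,0) [heading=0, move]
RT 180: heading 0 -> 180
BK 10: (20,0) -> (30,0) [heading=180, move]
PD: pen down
BK 18: (30,0) -> (48,0) [heading=180, draw]
RT 180: heading 180 -> 0
RT 135: heading 0 -> 225
BK 14: (48,0) -> (57.899,9.899) [heading=225, draw]
FD 16: (57.899,9.899) -> (46.586,-1.414) [heading=225, draw]
FD 4: (46.586,-1.414) -> (43.757,-4.243) [heading=225, draw]
Final: pos=(43.757,-4.243), heading=225, 4 segment(s) drawn

Segment lengths:
  seg 1: (30,0) -> (48,0), length = 18
  seg 2: (48,0) -> (57.899,9.899), length = 14
  seg 3: (57.899,9.899) -> (46.586,-1.414), length = 16
  seg 4: (46.586,-1.414) -> (43.757,-4.243), length = 4
Total = 52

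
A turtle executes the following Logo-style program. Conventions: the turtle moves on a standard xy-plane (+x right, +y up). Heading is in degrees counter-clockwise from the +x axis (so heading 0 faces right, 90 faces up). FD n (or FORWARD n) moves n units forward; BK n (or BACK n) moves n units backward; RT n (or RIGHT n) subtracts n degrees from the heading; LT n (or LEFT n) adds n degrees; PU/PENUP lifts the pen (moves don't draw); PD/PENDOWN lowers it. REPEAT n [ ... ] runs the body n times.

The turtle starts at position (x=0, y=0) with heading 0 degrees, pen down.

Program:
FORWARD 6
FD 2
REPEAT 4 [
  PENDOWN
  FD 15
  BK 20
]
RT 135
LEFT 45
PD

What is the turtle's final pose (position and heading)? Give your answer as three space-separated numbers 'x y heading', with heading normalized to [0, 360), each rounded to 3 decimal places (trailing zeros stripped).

Executing turtle program step by step:
Start: pos=(0,0), heading=0, pen down
FD 6: (0,0) -> (6,0) [heading=0, draw]
FD 2: (6,0) -> (8,0) [heading=0, draw]
REPEAT 4 [
  -- iteration 1/4 --
  PD: pen down
  FD 15: (8,0) -> (23,0) [heading=0, draw]
  BK 20: (23,0) -> (3,0) [heading=0, draw]
  -- iteration 2/4 --
  PD: pen down
  FD 15: (3,0) -> (18,0) [heading=0, draw]
  BK 20: (18,0) -> (-2,0) [heading=0, draw]
  -- iteration 3/4 --
  PD: pen down
  FD 15: (-2,0) -> (13,0) [heading=0, draw]
  BK 20: (13,0) -> (-7,0) [heading=0, draw]
  -- iteration 4/4 --
  PD: pen down
  FD 15: (-7,0) -> (8,0) [heading=0, draw]
  BK 20: (8,0) -> (-12,0) [heading=0, draw]
]
RT 135: heading 0 -> 225
LT 45: heading 225 -> 270
PD: pen down
Final: pos=(-12,0), heading=270, 10 segment(s) drawn

Answer: -12 0 270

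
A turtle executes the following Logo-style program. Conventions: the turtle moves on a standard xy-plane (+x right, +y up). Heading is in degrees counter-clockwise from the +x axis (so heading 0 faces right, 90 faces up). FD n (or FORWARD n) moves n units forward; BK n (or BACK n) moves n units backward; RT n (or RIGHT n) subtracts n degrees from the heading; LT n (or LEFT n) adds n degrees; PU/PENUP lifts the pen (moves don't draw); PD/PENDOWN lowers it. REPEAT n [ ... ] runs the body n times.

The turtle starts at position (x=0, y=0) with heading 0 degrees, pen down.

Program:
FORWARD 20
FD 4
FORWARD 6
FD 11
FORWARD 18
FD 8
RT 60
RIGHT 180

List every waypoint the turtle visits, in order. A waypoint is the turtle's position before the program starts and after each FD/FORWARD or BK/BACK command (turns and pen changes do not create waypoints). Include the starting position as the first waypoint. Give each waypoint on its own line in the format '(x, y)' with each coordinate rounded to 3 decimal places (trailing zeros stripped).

Executing turtle program step by step:
Start: pos=(0,0), heading=0, pen down
FD 20: (0,0) -> (20,0) [heading=0, draw]
FD 4: (20,0) -> (24,0) [heading=0, draw]
FD 6: (24,0) -> (30,0) [heading=0, draw]
FD 11: (30,0) -> (41,0) [heading=0, draw]
FD 18: (41,0) -> (59,0) [heading=0, draw]
FD 8: (59,0) -> (67,0) [heading=0, draw]
RT 60: heading 0 -> 300
RT 180: heading 300 -> 120
Final: pos=(67,0), heading=120, 6 segment(s) drawn
Waypoints (7 total):
(0, 0)
(20, 0)
(24, 0)
(30, 0)
(41, 0)
(59, 0)
(67, 0)

Answer: (0, 0)
(20, 0)
(24, 0)
(30, 0)
(41, 0)
(59, 0)
(67, 0)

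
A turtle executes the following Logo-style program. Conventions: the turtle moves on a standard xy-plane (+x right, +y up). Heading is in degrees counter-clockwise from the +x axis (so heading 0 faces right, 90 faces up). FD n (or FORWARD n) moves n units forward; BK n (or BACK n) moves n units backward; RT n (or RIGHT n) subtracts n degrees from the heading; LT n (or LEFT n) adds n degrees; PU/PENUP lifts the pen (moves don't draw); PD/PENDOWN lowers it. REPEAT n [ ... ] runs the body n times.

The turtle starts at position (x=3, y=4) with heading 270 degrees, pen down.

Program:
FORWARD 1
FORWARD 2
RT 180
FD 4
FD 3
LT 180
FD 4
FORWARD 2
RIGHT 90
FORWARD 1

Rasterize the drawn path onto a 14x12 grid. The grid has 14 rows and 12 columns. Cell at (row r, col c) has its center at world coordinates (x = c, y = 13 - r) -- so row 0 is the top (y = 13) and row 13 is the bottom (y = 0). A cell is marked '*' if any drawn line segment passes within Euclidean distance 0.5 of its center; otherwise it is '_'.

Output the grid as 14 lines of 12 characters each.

Segment 0: (3,4) -> (3,3)
Segment 1: (3,3) -> (3,1)
Segment 2: (3,1) -> (3,5)
Segment 3: (3,5) -> (3,8)
Segment 4: (3,8) -> (3,4)
Segment 5: (3,4) -> (3,2)
Segment 6: (3,2) -> (2,2)

Answer: ____________
____________
____________
____________
____________
___*________
___*________
___*________
___*________
___*________
___*________
__**________
___*________
____________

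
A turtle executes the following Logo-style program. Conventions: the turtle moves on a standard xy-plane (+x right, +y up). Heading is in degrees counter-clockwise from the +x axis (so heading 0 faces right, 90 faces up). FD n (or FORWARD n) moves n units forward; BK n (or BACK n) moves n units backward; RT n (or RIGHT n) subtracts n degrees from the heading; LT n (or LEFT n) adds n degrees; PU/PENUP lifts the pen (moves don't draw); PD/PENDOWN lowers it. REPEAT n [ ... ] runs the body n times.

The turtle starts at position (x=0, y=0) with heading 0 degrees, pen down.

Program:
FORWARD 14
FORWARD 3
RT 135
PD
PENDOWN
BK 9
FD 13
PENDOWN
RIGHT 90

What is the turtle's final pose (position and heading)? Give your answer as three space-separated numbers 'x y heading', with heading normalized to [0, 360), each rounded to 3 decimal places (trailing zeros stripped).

Executing turtle program step by step:
Start: pos=(0,0), heading=0, pen down
FD 14: (0,0) -> (14,0) [heading=0, draw]
FD 3: (14,0) -> (17,0) [heading=0, draw]
RT 135: heading 0 -> 225
PD: pen down
PD: pen down
BK 9: (17,0) -> (23.364,6.364) [heading=225, draw]
FD 13: (23.364,6.364) -> (14.172,-2.828) [heading=225, draw]
PD: pen down
RT 90: heading 225 -> 135
Final: pos=(14.172,-2.828), heading=135, 4 segment(s) drawn

Answer: 14.172 -2.828 135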